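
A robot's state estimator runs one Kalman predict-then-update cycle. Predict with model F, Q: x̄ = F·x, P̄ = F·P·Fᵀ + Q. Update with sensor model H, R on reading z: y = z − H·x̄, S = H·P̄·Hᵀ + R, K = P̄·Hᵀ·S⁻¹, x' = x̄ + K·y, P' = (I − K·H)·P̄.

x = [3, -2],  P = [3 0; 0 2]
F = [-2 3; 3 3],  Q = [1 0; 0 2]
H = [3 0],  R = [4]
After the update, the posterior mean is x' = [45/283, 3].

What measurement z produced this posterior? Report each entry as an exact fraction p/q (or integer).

x̄ = F·x = [-12, 3]
P̄ = F·P·Fᵀ + Q = [31 0; 0 47]
S = H·P̄·Hᵀ + R = [283]
K = P̄·Hᵀ·S⁻¹ = [93/283; 0]
x' − x̄ = [3441/283, 0] = K·y
y = (KᵀK)⁻¹·Kᵀ·(x' − x̄) = [37]
z = y + H·x̄ = [37] + [-36] = [1]

z = [1]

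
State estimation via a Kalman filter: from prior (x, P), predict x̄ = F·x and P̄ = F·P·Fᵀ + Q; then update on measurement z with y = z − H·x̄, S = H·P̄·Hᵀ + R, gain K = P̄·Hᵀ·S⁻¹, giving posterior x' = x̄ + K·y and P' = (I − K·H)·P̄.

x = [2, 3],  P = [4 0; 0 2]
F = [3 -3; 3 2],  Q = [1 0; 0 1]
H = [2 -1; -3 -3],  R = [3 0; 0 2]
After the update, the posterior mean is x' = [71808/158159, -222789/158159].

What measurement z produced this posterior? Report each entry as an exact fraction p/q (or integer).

x̄ = F·x = [-3, 12]
P̄ = F·P·Fᵀ + Q = [55 24; 24 45]
S = H·P̄·Hᵀ + R = [172 -267; -267 1334]
K = P̄·Hᵀ·S⁻¹ = [51445/158159 -17802/158159; -51267/158159 -34803/158159]
x' − x̄ = [546285/158159, -2120697/158159] = K·y
y = (KᵀK)⁻¹·Kᵀ·(x' − x̄) = [21, 30]
z = y + H·x̄ = [21, 30] + [-18, -27] = [3, 3]

z = [3, 3]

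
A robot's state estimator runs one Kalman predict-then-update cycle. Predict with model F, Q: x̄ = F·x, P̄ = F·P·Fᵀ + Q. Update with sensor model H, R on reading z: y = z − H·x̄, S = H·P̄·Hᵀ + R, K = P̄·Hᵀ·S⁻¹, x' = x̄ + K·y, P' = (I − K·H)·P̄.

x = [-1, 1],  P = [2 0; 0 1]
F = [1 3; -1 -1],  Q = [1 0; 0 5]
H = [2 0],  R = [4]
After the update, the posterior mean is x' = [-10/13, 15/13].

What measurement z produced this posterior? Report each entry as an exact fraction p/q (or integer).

z = [-2]

x̄ = F·x = [2, 0]
P̄ = F·P·Fᵀ + Q = [12 -5; -5 8]
S = H·P̄·Hᵀ + R = [52]
K = P̄·Hᵀ·S⁻¹ = [6/13; -5/26]
x' − x̄ = [-36/13, 15/13] = K·y
y = (KᵀK)⁻¹·Kᵀ·(x' − x̄) = [-6]
z = y + H·x̄ = [-6] + [4] = [-2]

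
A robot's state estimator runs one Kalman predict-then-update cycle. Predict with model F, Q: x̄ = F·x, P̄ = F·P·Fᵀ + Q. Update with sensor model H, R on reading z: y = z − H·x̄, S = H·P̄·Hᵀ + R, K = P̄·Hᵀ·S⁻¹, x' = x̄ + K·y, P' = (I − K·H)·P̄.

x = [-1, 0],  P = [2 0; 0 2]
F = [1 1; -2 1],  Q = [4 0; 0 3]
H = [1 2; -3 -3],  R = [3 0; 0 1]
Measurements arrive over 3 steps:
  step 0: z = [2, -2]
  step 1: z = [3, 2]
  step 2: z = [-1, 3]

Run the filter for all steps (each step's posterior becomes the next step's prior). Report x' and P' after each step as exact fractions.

step 0: x̄ = F·x = [-1, 2]
step 0: P̄ = F·P·Fᵀ + Q = [8 -2; -2 13]
step 0: y = z − H·x̄ = [-1, 1]
step 0: S = H·P̄·Hᵀ + R = [55 -84; -84 154]
step 0: K = P̄·Hᵀ·S⁻¹ = [-64/101 -327/707; 66/101 201/1414]
step 0: x' = x̄ + K·y = [-586/707, 2105/1414]
step 0: P' = (I − K·H)·P̄ = [1562/707 -1453/707; -1453/707 2839/1414]
step 1: x̄ = F·x = [933/1414, 4449/1414]
step 1: P̄ = F·P·Fᵀ + Q = [5807/1414 -503/1414; -503/1414 31201/1414]
step 1: y = z − H·x̄ = [-5589/1414, 9487/707]
step 1: S = H·P̄·Hᵀ + R = [132841/1414 -100050/707; -100050/707 162716/707]
step 1: K = P̄·Hᵀ·S⁻¹ = [-286703/564127 -407739/1128254; 303378/564127 107589/2256508]
step 1: x' = x̄ + K·y = [-2460405/1128254, 3747015/2256508]
step 1: P' = (I − K·H)·P̄ = [996022/564127 -1856131/1128254; -1856131/1128254 3676399/2256508]
step 2: x̄ = F·x = [-1173795/2256508, 13588635/2256508]
step 2: P̄ = F·P·Fᵀ + Q = [9261995/2256508 -579515/2256508; -579515/2256508 41231323/2256508]
step 2: y = z − H·x̄ = [-28259983/2256508, 11003511/564127]
step 2: S = H·P̄·Hᵀ + R = [178638751/2256508 -67489572/564127; -67489572/564127 111566275/564127]
step 2: K = P̄·Hᵀ·S⁻¹ = [-1513689215/3032456707 -1092670440/3032456707; 229096473/433208101 20199684/433208101]
step 2: x' = x̄ + K·y = [-3933288010/3032456707, 133619784/433208101]
step 2: P' = (I − K·H)·P̄ = [5269514605/3032456707 -700755875/433208101; -700755875/433208101 694022647/433208101]

step 0: x' = [-586/707, 2105/1414], P' = [1562/707 -1453/707; -1453/707 2839/1414]
step 1: x' = [-2460405/1128254, 3747015/2256508], P' = [996022/564127 -1856131/1128254; -1856131/1128254 3676399/2256508]
step 2: x' = [-3933288010/3032456707, 133619784/433208101], P' = [5269514605/3032456707 -700755875/433208101; -700755875/433208101 694022647/433208101]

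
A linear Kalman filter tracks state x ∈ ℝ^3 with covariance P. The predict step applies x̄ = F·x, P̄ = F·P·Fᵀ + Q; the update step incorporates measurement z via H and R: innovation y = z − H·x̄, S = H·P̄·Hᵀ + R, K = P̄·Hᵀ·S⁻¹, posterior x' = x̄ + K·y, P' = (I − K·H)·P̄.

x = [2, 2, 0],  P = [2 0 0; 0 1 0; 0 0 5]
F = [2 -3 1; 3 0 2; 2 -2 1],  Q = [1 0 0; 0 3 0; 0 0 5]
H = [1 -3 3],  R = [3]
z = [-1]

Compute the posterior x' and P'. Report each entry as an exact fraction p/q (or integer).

x̄ = F·x = [-2, 6, 0]
P̄ = F·P·Fᵀ + Q = [23 22 19; 22 41 22; 19 22 22]
y = z − H·x̄ = [19]
S = H·P̄·Hᵀ + R = [179]
K = P̄·Hᵀ·S⁻¹ = [14/179; -35/179; 19/179]
x' = x̄ + K·y = [-92/179, 409/179, 361/179]
P' = (I − K·H)·P̄ = [3921/179 4428/179 3135/179; 4428/179 6114/179 4603/179; 3135/179 4603/179 3577/179]

x' = [-92/179, 409/179, 361/179]
P' = [3921/179 4428/179 3135/179; 4428/179 6114/179 4603/179; 3135/179 4603/179 3577/179]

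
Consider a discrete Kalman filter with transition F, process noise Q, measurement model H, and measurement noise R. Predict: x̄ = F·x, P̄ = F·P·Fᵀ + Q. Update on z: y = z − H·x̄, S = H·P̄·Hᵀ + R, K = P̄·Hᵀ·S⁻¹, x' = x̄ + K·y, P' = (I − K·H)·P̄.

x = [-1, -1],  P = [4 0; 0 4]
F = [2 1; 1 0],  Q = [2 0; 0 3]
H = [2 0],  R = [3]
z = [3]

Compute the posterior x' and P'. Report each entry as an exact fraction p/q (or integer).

x' = [123/91, 53/91]
P' = [66/91 24/91; 24/91 381/91]

x̄ = F·x = [-3, -1]
P̄ = F·P·Fᵀ + Q = [22 8; 8 7]
y = z − H·x̄ = [9]
S = H·P̄·Hᵀ + R = [91]
K = P̄·Hᵀ·S⁻¹ = [44/91; 16/91]
x' = x̄ + K·y = [123/91, 53/91]
P' = (I − K·H)·P̄ = [66/91 24/91; 24/91 381/91]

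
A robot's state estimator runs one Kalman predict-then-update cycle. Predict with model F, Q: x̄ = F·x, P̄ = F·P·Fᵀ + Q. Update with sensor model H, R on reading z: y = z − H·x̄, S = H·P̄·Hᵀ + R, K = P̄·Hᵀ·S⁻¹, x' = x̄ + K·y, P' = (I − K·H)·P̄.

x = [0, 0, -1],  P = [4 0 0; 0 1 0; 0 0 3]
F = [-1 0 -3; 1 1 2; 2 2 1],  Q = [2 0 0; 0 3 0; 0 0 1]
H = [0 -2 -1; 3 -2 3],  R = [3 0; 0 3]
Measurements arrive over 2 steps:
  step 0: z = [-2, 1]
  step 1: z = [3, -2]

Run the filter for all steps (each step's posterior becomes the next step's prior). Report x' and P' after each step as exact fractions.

step 0: x' = [-564/3521, 1850/3521, 3021/3521], P' = [141611/45773 38412/45773 -108018/45773; 38412/45773 29976/45773 -21234/45773; -108018/45773 -21234/45773 99093/45773]
step 1: x' = [-140586501/180500171, -167490556/180500171, -95171593/180500171], P' = [366452314/180500171 211078935/361000342 -537438915/361000342; 211078935/361000342 427058691/722000684 -185152395/722000684; -537438915/361000342 -185152395/722000684 1048802547/722000684]

step 0: x̄ = F·x = [3, -2, -1]
step 0: P̄ = F·P·Fᵀ + Q = [33 -22 -17; -22 20 16; -17 16 24]
step 0: y = z − H·x̄ = [-7, -9]
step 0: S = H·P̄·Hᵀ + R = [171 127; 127 362]
step 0: K = P̄·Hᵀ·S⁻¹ = [10398/45773 7985/45773; -12906/45773 -2806/45773; -18875/45773 5231/45773]
step 0: x' = x̄ + K·y = [-564/3521, 1850/3521, 3021/3521]
step 0: P' = (I − K·H)·P̄ = [141611/45773 38412/45773 -108018/45773; 38412/45773 29976/45773 -21234/45773; -108018/45773 -21234/45773 99093/45773]
step 1: x̄ = F·x = [-8499/3521, 7328/3521, 799/503]
step 1: P̄ = F·P·Fᵀ + Q = [476886/45773 -170789/45773 32315/6539; -170789/45773 265094/45773 6964/6539; 32315/6539 6964/6539 88786/6539]
step 1: y = z − H·x̄ = [30812/3521, 16332/3521]
step 1: S = H·P̄·Hᵀ + R = [2014189/45773 -50231/3521; -50231/3521 1278413/3521]
step 1: K = P̄·Hᵀ·S⁻¹ = [38427015/361000342 54746423/361000342; -222988329/722000684 -47700319/722000684; -226165919/722000684 97359647/722000684]
step 1: x' = x̄ + K·y = [-140586501/180500171, -167490556/180500171, -95171593/180500171]
step 1: P' = (I − K·H)·P̄ = [366452314/180500171 211078935/361000342 -537438915/361000342; 211078935/361000342 427058691/722000684 -185152395/722000684; -537438915/361000342 -185152395/722000684 1048802547/722000684]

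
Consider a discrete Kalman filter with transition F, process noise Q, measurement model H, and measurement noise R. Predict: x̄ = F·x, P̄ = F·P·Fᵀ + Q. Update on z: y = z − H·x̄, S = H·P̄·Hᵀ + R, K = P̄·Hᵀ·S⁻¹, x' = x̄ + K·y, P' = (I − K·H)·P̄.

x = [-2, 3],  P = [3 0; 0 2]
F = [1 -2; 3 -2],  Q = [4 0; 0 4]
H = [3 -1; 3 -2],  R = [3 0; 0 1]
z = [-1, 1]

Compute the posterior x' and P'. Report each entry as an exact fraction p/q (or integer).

x̄ = F·x = [-8, -12]
P̄ = F·P·Fᵀ + Q = [15 17; 17 39]
y = z − H·x̄ = [11, 1]
S = H·P̄·Hᵀ + R = [75 60; 60 88]
K = P̄·Hᵀ·S⁻¹ = [451/750 -57/200; 223/250 -183/200]
x' = x̄ + K·y = [-5011/3000, -3103/1000]
P' = (I − K·H)·P̄ = [3893/3000 2089/1000; 2089/1000 3591/1000]

x' = [-5011/3000, -3103/1000]
P' = [3893/3000 2089/1000; 2089/1000 3591/1000]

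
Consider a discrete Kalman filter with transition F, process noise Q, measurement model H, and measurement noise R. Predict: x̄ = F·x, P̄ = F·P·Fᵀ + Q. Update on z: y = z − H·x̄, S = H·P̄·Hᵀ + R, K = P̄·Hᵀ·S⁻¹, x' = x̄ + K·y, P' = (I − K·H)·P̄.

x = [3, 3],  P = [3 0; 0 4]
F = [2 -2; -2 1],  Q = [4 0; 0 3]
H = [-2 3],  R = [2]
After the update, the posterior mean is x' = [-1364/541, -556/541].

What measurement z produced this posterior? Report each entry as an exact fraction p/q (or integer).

z = [2]

x̄ = F·x = [0, -3]
P̄ = F·P·Fᵀ + Q = [32 -20; -20 19]
S = H·P̄·Hᵀ + R = [541]
K = P̄·Hᵀ·S⁻¹ = [-124/541; 97/541]
x' − x̄ = [-1364/541, 1067/541] = K·y
y = (KᵀK)⁻¹·Kᵀ·(x' − x̄) = [11]
z = y + H·x̄ = [11] + [-9] = [2]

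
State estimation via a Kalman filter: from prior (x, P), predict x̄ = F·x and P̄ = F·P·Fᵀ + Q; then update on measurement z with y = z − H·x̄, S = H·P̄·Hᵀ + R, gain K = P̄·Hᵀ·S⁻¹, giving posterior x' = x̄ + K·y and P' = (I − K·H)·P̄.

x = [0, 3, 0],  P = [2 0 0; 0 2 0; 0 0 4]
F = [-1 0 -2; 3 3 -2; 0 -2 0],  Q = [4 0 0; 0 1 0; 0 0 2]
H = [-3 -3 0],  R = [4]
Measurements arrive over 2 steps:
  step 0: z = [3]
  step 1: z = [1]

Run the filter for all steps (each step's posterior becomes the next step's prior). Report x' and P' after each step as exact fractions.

step 0: x̄ = F·x = [0, 9, -6]
step 0: P̄ = F·P·Fᵀ + Q = [22 10 0; 10 53 -12; 0 -12 10]
step 0: y = z − H·x̄ = [30]
step 0: S = H·P̄·Hᵀ + R = [859]
step 0: K = P̄·Hᵀ·S⁻¹ = [-96/859; -189/859; 36/859]
step 0: x' = x̄ + K·y = [-2880/859, 2061/859, -4074/859]
step 0: P' = (I − K·H)·P̄ = [9682/859 -9554/859 3456/859; -9554/859 9806/859 -3504/859; 3456/859 -3504/859 7294/859]
step 1: x̄ = F·x = [11028/859, 5691/859, -4122/859]
step 1: P̄ = F·P·Fᵀ + Q = [56118/859 35992/859 -33124/859; 35992/859 34031/859 -15528/859; -33124/859 -15528/859 40942/859]
step 1: y = z − H·x̄ = [51016/859]
step 1: S = H·P̄·Hᵀ + R = [1462633/859]
step 1: K = P̄·Hᵀ·S⁻¹ = [-276330/1462633; -210069/1462633; 145956/1462633]
step 1: x' = x̄ + K·y = [2366316/1462633, -2785839/1462633, 1649730/1462633]
step 1: P' = (I − K·H)·P̄ = [6660966/1462633 -6292526/1462633 -9448468/1462633; -6292526/1462633 6572618/1462633 9253860/1462633; -9448468/1462633 9253860/1462633 44912650/1462633]

step 0: x' = [-2880/859, 2061/859, -4074/859], P' = [9682/859 -9554/859 3456/859; -9554/859 9806/859 -3504/859; 3456/859 -3504/859 7294/859]
step 1: x' = [2366316/1462633, -2785839/1462633, 1649730/1462633], P' = [6660966/1462633 -6292526/1462633 -9448468/1462633; -6292526/1462633 6572618/1462633 9253860/1462633; -9448468/1462633 9253860/1462633 44912650/1462633]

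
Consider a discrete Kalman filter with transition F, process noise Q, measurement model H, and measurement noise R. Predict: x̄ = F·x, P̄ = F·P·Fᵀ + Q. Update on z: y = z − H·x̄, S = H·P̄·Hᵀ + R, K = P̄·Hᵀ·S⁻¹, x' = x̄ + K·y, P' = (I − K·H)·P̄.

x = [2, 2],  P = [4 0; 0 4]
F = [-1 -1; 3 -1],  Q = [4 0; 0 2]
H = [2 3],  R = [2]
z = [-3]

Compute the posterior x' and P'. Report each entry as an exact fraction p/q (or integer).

x' = [-4, 279/166]
P' = [12 -8; -8 461/83]

x̄ = F·x = [-4, 4]
P̄ = F·P·Fᵀ + Q = [12 -8; -8 42]
y = z − H·x̄ = [-7]
S = H·P̄·Hᵀ + R = [332]
K = P̄·Hᵀ·S⁻¹ = [0; 55/166]
x' = x̄ + K·y = [-4, 279/166]
P' = (I − K·H)·P̄ = [12 -8; -8 461/83]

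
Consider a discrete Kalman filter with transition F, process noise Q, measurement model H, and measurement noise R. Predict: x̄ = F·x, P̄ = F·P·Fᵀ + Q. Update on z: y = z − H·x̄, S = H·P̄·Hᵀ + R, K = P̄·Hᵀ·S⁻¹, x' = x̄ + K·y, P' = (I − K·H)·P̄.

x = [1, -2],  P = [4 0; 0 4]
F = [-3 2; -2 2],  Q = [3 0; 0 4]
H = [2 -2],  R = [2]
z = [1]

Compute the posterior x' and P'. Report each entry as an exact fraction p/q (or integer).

x' = [-116/23, -126/23]
P' = [815/23 800/23; 800/23 796/23]

x̄ = F·x = [-7, -6]
P̄ = F·P·Fᵀ + Q = [55 40; 40 36]
y = z − H·x̄ = [3]
S = H·P̄·Hᵀ + R = [46]
K = P̄·Hᵀ·S⁻¹ = [15/23; 4/23]
x' = x̄ + K·y = [-116/23, -126/23]
P' = (I − K·H)·P̄ = [815/23 800/23; 800/23 796/23]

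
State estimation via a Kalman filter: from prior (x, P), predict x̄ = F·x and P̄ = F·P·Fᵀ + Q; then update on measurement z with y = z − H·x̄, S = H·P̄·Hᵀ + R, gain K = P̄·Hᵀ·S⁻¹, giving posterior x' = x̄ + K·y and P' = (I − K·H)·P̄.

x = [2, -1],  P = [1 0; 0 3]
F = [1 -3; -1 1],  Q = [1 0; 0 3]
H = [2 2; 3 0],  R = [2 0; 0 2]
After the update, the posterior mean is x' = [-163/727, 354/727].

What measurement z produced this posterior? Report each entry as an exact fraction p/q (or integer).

z = [1, -1]

x̄ = F·x = [5, -3]
P̄ = F·P·Fᵀ + Q = [29 -10; -10 7]
S = H·P̄·Hᵀ + R = [66 114; 114 263]
K = P̄·Hᵀ·S⁻¹ = [38/2181 235/727; 307/727 -216/727]
x' − x̄ = [-3798/727, 2535/727] = K·y
y = (KᵀK)⁻¹·Kᵀ·(x' − x̄) = [-3, -16]
z = y + H·x̄ = [-3, -16] + [4, 15] = [1, -1]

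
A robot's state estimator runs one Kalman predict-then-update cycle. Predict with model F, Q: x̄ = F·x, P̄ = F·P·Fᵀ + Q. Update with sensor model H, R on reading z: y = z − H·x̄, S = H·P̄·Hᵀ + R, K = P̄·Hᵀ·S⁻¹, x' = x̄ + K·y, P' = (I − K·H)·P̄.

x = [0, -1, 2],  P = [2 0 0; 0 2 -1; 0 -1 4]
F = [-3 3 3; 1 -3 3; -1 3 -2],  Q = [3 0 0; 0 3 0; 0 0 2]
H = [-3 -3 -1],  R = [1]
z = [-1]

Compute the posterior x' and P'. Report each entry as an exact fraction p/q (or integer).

x' = [-803/367, 4085/1101, -3899/1101]
P' = [7047/367 -9740/367 8147/367; -9740/367 41513/1101 -36671/1101; 8147/367 -36671/1101 36554/1101]

x̄ = F·x = [3, 9, -7]
P̄ = F·P·Fᵀ + Q = [57 12 -3; 12 77 -59; -3 -59 50]
y = z − H·x̄ = [28]
S = H·P̄·Hᵀ + R = [1101]
K = P̄·Hᵀ·S⁻¹ = [-68/367; -208/1101; 136/1101]
x' = x̄ + K·y = [-803/367, 4085/1101, -3899/1101]
P' = (I − K·H)·P̄ = [7047/367 -9740/367 8147/367; -9740/367 41513/1101 -36671/1101; 8147/367 -36671/1101 36554/1101]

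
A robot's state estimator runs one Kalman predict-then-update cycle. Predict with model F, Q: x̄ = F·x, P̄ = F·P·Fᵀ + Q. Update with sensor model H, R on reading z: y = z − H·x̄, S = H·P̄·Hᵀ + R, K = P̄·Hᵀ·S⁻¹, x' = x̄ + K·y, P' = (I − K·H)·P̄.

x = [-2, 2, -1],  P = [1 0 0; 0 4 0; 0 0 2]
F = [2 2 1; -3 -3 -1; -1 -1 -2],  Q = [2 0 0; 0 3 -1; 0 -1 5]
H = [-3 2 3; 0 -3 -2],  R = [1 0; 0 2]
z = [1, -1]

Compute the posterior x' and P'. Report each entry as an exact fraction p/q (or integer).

x' = [193/549, -329/1098, 329/366]
P' = [6332/3843 -6842/3843 3548/1281; -6842/3843 20581/7686 -9235/2562; 3548/1281 -9235/2562 4477/854]

x̄ = F·x = [-1, 1, 2]
P̄ = F·P·Fᵀ + Q = [24 -32 -14; -32 50 18; -14 18 18]
y = z − H·x̄ = [-10, 6]
S = H·P̄·Hᵀ + R = [1431 -1014; -1014 740]
K = P̄·Hᵀ·S⁻¹ = [-748/3843 -127/1281; -901/7686 -2111/5124; 535/2562 281/1708]
x' = x̄ + K·y = [193/549, -329/1098, 329/366]
P' = (I − K·H)·P̄ = [6332/3843 -6842/3843 3548/1281; -6842/3843 20581/7686 -9235/2562; 3548/1281 -9235/2562 4477/854]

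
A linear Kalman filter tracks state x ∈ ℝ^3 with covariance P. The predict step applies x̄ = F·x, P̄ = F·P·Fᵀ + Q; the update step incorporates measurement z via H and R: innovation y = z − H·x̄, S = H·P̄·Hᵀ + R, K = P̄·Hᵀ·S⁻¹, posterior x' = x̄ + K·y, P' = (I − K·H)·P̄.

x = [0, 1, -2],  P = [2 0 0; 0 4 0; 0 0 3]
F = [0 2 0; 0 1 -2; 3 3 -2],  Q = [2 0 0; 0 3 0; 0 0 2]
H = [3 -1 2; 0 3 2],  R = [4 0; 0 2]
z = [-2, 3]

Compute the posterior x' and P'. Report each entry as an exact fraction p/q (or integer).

x' = [-18881/81402, 89879/81402, -4691/40701]
P' = [117893/40701 79897/40701 -121412/40701; 79897/40701 68441/40701 -93868/40701; -121412/40701 -93868/40701 147812/40701]

x̄ = F·x = [2, 5, 7]
P̄ = F·P·Fᵀ + Q = [18 8 24; 8 19 24; 24 24 68]
y = z − H·x̄ = [-17, -26]
S = H·P̄·Hᵀ + R = [601 527; 527 733]
K = P̄·Hᵀ·S⁻¹ = [15479/81402 -3133/81402; -8243/81402 17587/81402; 6314/40701 7010/40701]
x' = x̄ + K·y = [-18881/81402, 89879/81402, -4691/40701]
P' = (I − K·H)·P̄ = [117893/40701 79897/40701 -121412/40701; 79897/40701 68441/40701 -93868/40701; -121412/40701 -93868/40701 147812/40701]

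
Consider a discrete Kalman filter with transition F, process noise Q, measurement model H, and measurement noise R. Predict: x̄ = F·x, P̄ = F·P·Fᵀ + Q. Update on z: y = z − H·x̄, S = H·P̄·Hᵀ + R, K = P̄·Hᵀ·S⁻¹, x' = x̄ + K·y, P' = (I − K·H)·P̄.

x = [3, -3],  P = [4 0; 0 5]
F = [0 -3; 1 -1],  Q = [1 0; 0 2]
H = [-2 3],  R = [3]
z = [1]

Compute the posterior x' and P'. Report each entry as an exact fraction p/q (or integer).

x' = [907/106, 639/106]
P' = [2667/106 1731/106; 1731/106 1157/106]

x̄ = F·x = [9, 6]
P̄ = F·P·Fᵀ + Q = [46 15; 15 11]
y = z − H·x̄ = [1]
S = H·P̄·Hᵀ + R = [106]
K = P̄·Hᵀ·S⁻¹ = [-47/106; 3/106]
x' = x̄ + K·y = [907/106, 639/106]
P' = (I − K·H)·P̄ = [2667/106 1731/106; 1731/106 1157/106]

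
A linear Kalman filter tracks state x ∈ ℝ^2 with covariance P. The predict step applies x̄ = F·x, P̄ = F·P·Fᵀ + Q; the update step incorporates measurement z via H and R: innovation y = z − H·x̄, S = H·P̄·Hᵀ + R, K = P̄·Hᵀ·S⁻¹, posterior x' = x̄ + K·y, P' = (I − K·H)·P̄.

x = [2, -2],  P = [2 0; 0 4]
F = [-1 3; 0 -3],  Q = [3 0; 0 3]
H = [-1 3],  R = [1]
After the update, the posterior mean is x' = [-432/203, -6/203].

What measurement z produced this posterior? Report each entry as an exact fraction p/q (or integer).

z = [2]

x̄ = F·x = [-8, 6]
P̄ = F·P·Fᵀ + Q = [41 -36; -36 39]
S = H·P̄·Hᵀ + R = [609]
K = P̄·Hᵀ·S⁻¹ = [-149/609; 51/203]
x' − x̄ = [1192/203, -1224/203] = K·y
y = (KᵀK)⁻¹·Kᵀ·(x' − x̄) = [-24]
z = y + H·x̄ = [-24] + [26] = [2]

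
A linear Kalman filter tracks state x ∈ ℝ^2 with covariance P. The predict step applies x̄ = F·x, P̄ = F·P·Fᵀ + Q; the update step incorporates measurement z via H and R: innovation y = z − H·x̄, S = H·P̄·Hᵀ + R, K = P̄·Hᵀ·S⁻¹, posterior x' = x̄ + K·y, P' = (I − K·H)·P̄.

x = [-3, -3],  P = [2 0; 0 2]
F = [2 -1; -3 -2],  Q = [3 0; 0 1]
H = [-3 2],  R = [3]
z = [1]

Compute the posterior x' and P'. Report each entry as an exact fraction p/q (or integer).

x' = [559/162, 158/27]
P' = [1187/324 283/54; 283/54 74/9]

x̄ = F·x = [-3, 15]
P̄ = F·P·Fᵀ + Q = [13 -8; -8 27]
y = z − H·x̄ = [-38]
S = H·P̄·Hᵀ + R = [324]
K = P̄·Hᵀ·S⁻¹ = [-55/324; 13/54]
x' = x̄ + K·y = [559/162, 158/27]
P' = (I − K·H)·P̄ = [1187/324 283/54; 283/54 74/9]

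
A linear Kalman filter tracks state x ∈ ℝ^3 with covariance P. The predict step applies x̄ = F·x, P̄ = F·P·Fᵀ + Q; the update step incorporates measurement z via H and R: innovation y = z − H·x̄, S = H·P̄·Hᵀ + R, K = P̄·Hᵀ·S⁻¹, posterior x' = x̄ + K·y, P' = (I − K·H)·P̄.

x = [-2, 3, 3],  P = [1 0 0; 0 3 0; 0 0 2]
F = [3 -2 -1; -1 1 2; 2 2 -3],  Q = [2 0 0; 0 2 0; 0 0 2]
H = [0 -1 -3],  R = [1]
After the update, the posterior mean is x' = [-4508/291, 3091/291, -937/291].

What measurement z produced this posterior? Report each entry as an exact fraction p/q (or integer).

x̄ = F·x = [-15, 11, -7]
P̄ = F·P·Fᵀ + Q = [25 -13 0; -13 14 -8; 0 -8 36]
S = H·P̄·Hᵀ + R = [291]
K = P̄·Hᵀ·S⁻¹ = [13/291; 10/291; -100/291]
x' − x̄ = [-143/291, -110/291, 1100/291] = K·y
y = (KᵀK)⁻¹·Kᵀ·(x' − x̄) = [-11]
z = y + H·x̄ = [-11] + [10] = [-1]

z = [-1]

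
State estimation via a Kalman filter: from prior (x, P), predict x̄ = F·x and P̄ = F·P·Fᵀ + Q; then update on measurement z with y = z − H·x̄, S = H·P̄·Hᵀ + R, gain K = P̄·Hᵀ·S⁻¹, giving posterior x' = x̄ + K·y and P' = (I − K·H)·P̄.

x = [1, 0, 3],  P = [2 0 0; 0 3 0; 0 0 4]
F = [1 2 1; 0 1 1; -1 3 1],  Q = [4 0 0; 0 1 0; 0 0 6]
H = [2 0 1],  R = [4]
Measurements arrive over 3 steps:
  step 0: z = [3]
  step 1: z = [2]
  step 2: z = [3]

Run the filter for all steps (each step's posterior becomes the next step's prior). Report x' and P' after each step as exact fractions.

step 0: x' = [396/211, 402/211, -131/211], P' = [546/211 -2/211 -836/211; -2/211 599/211 136/211; -836/211 136/211 1988/211]
step 1: x' = [103147/53943, -51932/53943, -88828/53943], P' = [120794/53943 -54082/53943 -181628/53943; -54082/53943 244379/53943 150880/53943; -181628/53943 150880/53943 455732/53943]
step 2: x' = [8214035/4417903, -418486/4417903, -3725313/4417903], P' = [9442490/4417903 -3106218/4417903 -14013756/4417903; -3106218/4417903 81414623/22089515 48465936/22089515; -14013756/4417903 48465936/22089515 178920292/22089515]

step 0: x̄ = F·x = [4, 3, 2]
step 0: P̄ = F·P·Fᵀ + Q = [22 10 20; 10 8 13; 20 13 39]
step 0: y = z − H·x̄ = [-7]
step 0: S = H·P̄·Hᵀ + R = [211]
step 0: K = P̄·Hᵀ·S⁻¹ = [64/211; 33/211; 79/211]
step 0: x' = x̄ + K·y = [396/211, 402/211, -131/211]
step 0: P' = (I − K·H)·P̄ = [546/211 -2/211 -836/211; -2/211 599/211 136/211; -836/211 136/211 1988/211]
step 1: x̄ = F·x = [1069/211, 271/211, 679/211]
step 1: P̄ = F·P·Fᵀ + Q = [4638/211 2756/211 5714/211; 2756/211 3070/211 5167/211; 5714/211 5167/211 11691/211]
step 1: y = z − H·x̄ = [-2395/211]
step 1: S = H·P̄·Hᵀ + R = [53943/211]
step 1: K = P̄·Hᵀ·S⁻¹ = [14990/53943; 10679/53943; 23119/53943]
step 1: x' = x̄ + K·y = [103147/53943, -51932/53943, -88828/53943]
step 1: P' = (I − K·H)·P̄ = [120794/53943 -54082/53943 -181628/53943; -54082/53943 244379/53943 150880/53943; -181628/53943 150880/53943 455732/53943]
step 2: x̄ = F·x = [-89545/53943, -46920/17981, -347771/53943]
step 2: P̄ = F·P·Fᵀ + Q = [1793750/53943 387140/17981 2501530/53943; 387140/17981 351938/17981 676033/17981; 2501530/53943 676033/17981 4692623/53943]
step 2: y = z − H·x̄ = [688690/53943]
step 2: S = H·P̄·Hᵀ + R = [22089515/53943]
step 2: K = P̄·Hᵀ·S⁻¹ = [1217806/4417903; 4350939/22089515; 9695683/22089515]
step 2: x' = x̄ + K·y = [8214035/4417903, -418486/4417903, -3725313/4417903]
step 2: P' = (I − K·H)·P̄ = [9442490/4417903 -3106218/4417903 -14013756/4417903; -3106218/4417903 81414623/22089515 48465936/22089515; -14013756/4417903 48465936/22089515 178920292/22089515]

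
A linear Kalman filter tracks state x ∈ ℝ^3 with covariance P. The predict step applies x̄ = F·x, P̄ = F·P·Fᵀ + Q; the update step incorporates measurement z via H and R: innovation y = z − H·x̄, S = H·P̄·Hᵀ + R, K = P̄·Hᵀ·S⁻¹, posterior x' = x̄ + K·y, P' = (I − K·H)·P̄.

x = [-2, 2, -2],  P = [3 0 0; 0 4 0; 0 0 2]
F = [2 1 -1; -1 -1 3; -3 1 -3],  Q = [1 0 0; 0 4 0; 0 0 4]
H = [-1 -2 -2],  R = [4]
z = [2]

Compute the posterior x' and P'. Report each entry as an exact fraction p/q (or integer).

x' = [522/151, -1194/151, 818/151]
P' = [2028/151 -1952/151 880/151; -1952/151 4123/151 -3115/151; 880/151 -3115/151 2819/151]

x̄ = F·x = [0, -6, 14]
P̄ = F·P·Fᵀ + Q = [19 -16 -8; -16 29 -13; -8 -13 53]
y = z − H·x̄ = [18]
S = H·P̄·Hᵀ + R = [151]
K = P̄·Hᵀ·S⁻¹ = [29/151; -16/151; -72/151]
x' = x̄ + K·y = [522/151, -1194/151, 818/151]
P' = (I − K·H)·P̄ = [2028/151 -1952/151 880/151; -1952/151 4123/151 -3115/151; 880/151 -3115/151 2819/151]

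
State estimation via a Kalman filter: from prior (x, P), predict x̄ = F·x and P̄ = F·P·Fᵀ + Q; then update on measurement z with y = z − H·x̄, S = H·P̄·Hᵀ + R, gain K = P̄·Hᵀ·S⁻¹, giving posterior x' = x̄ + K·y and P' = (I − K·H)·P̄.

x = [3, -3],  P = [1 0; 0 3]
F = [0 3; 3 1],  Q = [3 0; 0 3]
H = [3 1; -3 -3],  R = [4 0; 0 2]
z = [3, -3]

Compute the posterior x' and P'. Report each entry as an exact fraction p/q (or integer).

x' = [-1467/8119, 11598/8119]
P' = [7131/8119 -7713/8119; -7713/8119 10023/8119]

x̄ = F·x = [-9, 6]
P̄ = F·P·Fᵀ + Q = [30 9; 9 15]
y = z − H·x̄ = [24, -12]
S = H·P̄·Hᵀ + R = [343 -423; -423 569]
K = P̄·Hᵀ·S⁻¹ = [3420/8119 873/8119; -3279/8119 -3465/8119]
x' = x̄ + K·y = [-1467/8119, 11598/8119]
P' = (I − K·H)·P̄ = [7131/8119 -7713/8119; -7713/8119 10023/8119]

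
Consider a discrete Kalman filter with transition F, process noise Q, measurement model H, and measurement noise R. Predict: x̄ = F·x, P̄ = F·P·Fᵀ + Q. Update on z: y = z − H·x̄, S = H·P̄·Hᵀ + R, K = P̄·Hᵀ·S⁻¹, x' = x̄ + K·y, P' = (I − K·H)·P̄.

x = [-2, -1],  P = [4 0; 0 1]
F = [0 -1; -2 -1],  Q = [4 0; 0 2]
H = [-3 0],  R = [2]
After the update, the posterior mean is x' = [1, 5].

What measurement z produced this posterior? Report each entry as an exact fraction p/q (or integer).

x̄ = F·x = [1, 5]
P̄ = F·P·Fᵀ + Q = [5 1; 1 19]
S = H·P̄·Hᵀ + R = [47]
K = P̄·Hᵀ·S⁻¹ = [-15/47; -3/47]
x' − x̄ = [0, 0] = K·y
y = (KᵀK)⁻¹·Kᵀ·(x' − x̄) = [0]
z = y + H·x̄ = [0] + [-3] = [-3]

z = [-3]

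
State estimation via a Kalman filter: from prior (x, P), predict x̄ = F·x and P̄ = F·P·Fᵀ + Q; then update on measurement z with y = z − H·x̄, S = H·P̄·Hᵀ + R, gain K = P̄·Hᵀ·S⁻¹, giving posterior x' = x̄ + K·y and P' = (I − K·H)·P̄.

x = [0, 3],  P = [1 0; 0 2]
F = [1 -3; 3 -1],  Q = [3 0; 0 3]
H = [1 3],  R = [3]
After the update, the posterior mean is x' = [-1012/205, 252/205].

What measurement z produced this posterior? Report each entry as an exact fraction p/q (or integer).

z = [-1]

x̄ = F·x = [-9, -3]
P̄ = F·P·Fᵀ + Q = [22 9; 9 14]
S = H·P̄·Hᵀ + R = [205]
K = P̄·Hᵀ·S⁻¹ = [49/205; 51/205]
x' − x̄ = [833/205, 867/205] = K·y
y = (KᵀK)⁻¹·Kᵀ·(x' − x̄) = [17]
z = y + H·x̄ = [17] + [-18] = [-1]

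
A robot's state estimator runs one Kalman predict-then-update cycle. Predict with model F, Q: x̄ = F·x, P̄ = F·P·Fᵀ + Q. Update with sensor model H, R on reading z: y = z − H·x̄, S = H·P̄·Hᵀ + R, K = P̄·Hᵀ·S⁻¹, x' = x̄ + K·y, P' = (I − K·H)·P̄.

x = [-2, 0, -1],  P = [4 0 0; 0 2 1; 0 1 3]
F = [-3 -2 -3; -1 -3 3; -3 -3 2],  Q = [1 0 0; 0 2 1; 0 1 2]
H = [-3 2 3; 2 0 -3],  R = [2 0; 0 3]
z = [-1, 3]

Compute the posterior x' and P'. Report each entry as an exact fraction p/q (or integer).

x' = [-254/881, 493/2643, -6961/7929]
P' = [34461/881 15022/881 71939/2643; 15022/881 21955/2643 91508/7929; 71939/2643 91508/7929 456493/23787]

x̄ = F·x = [9, -1, 4]
P̄ = F·P·Fᵀ + Q = [84 0 35; 0 33 34; 35 34 56]
y = z − H·x̄ = [16, -3]
S = H·P̄·Hᵀ + R = [1172 -687; -687 423]
K = P̄·Hᵀ·S⁻¹ = [-700/881 -3017/2643; 110/2643 -1376/7929; -3971/7929 -24859/23787]
x' = x̄ + K·y = [-254/881, 493/2643, -6961/7929]
P' = (I − K·H)·P̄ = [34461/881 15022/881 71939/2643; 15022/881 21955/2643 91508/7929; 71939/2643 91508/7929 456493/23787]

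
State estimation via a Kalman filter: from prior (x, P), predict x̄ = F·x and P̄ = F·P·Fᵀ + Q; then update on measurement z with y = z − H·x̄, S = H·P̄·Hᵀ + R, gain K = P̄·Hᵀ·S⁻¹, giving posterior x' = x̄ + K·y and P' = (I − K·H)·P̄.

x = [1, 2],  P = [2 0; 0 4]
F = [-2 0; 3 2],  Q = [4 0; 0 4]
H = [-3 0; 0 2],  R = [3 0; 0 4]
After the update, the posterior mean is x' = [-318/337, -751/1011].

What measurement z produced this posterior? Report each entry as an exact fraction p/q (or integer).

x̄ = F·x = [-2, 7]
P̄ = F·P·Fᵀ + Q = [12 -12; -12 38]
S = H·P̄·Hᵀ + R = [111 72; 72 156]
K = P̄·Hᵀ·S⁻¹ = [-108/337 -2/337; 4/337 487/1011]
x' − x̄ = [356/337, -7828/1011] = K·y
y = (KᵀK)⁻¹·Kᵀ·(x' − x̄) = [-3, -16]
z = y + H·x̄ = [-3, -16] + [6, 14] = [3, -2]

z = [3, -2]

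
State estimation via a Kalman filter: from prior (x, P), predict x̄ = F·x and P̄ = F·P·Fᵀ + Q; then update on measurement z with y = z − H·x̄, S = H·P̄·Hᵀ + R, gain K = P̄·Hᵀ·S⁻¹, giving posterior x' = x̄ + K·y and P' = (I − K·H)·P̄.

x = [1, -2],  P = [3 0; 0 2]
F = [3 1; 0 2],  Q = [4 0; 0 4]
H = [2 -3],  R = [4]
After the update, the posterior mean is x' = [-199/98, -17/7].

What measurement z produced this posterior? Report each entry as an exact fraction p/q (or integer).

x̄ = F·x = [1, -4]
P̄ = F·P·Fᵀ + Q = [33 4; 4 12]
S = H·P̄·Hᵀ + R = [196]
K = P̄·Hᵀ·S⁻¹ = [27/98; -1/7]
x' − x̄ = [-297/98, 11/7] = K·y
y = (KᵀK)⁻¹·Kᵀ·(x' − x̄) = [-11]
z = y + H·x̄ = [-11] + [14] = [3]

z = [3]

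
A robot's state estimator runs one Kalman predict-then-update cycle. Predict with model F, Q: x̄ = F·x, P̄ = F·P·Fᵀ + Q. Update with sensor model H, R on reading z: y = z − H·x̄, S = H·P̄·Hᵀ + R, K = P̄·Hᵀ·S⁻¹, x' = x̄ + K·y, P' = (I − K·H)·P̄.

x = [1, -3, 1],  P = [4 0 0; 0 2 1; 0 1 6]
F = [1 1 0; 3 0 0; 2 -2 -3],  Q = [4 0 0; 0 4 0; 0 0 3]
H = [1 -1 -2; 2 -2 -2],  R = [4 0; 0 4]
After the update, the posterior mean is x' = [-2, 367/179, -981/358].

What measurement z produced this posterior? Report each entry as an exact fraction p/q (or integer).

z = [2, -3]

x̄ = F·x = [-2, 3, 5]
P̄ = F·P·Fᵀ + Q = [10 12 1; 12 40 24; 1 24 93]
S = H·P̄·Hᵀ + R = [494 562; 562 664]
K = P̄·Hᵀ·S⁻¹ = [1/17 -1/17; 1996/3043 -2166/3043; -2098/3043 1425/6086]
x' − x̄ = [0, -170/179, -2771/358] = K·y
y = (KᵀK)⁻¹·Kᵀ·(x' − x̄) = [17, 17]
z = y + H·x̄ = [17, 17] + [-15, -20] = [2, -3]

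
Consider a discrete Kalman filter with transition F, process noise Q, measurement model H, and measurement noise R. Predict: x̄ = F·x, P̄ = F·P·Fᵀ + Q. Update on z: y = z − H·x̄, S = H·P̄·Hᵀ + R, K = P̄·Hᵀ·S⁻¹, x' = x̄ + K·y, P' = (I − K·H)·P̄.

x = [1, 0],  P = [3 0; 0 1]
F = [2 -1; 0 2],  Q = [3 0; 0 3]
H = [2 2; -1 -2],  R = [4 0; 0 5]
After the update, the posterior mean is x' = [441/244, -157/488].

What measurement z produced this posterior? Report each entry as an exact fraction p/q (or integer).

z = [3, -1]

x̄ = F·x = [2, 0]
P̄ = F·P·Fᵀ + Q = [16 -2; -2 7]
S = H·P̄·Hᵀ + R = [80 -48; -48 41]
K = P̄·Hᵀ·S⁻¹ = [143/244 24/61; -83/488 -30/61]
x' − x̄ = [-47/244, -157/488] = K·y
y = (KᵀK)⁻¹·Kᵀ·(x' − x̄) = [-1, 1]
z = y + H·x̄ = [-1, 1] + [4, -2] = [3, -1]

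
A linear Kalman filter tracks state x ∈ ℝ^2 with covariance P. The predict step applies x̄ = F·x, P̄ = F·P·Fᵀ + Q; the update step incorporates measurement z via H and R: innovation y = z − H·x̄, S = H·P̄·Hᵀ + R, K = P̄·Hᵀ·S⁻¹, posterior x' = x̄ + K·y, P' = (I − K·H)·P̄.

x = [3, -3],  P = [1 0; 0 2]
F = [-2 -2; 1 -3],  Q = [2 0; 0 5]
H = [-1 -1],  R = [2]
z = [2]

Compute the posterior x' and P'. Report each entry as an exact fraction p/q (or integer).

x̄ = F·x = [0, 12]
P̄ = F·P·Fᵀ + Q = [14 10; 10 24]
y = z − H·x̄ = [14]
S = H·P̄·Hᵀ + R = [60]
K = P̄·Hᵀ·S⁻¹ = [-2/5; -17/30]
x' = x̄ + K·y = [-28/5, 61/15]
P' = (I − K·H)·P̄ = [22/5 -18/5; -18/5 71/15]

x' = [-28/5, 61/15]
P' = [22/5 -18/5; -18/5 71/15]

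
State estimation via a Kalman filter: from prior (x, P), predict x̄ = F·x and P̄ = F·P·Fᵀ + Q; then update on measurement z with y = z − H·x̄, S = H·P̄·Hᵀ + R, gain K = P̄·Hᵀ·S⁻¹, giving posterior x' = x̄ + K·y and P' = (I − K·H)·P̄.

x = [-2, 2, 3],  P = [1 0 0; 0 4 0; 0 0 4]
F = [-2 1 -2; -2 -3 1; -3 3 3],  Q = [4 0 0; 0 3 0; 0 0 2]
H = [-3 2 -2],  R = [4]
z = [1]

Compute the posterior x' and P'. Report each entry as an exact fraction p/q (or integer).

x' = [-41/10, 4169/520, 1787/130]
P' = [88/5 9/5 -122/5; 9/5 4299/260 877/65; -122/5 877/65 3279/65]

x̄ = F·x = [0, 1, 21]
P̄ = F·P·Fᵀ + Q = [28 -16 -6; -16 47 -18; -6 -18 83]
y = z − H·x̄ = [41]
S = H·P̄·Hᵀ + R = [1040]
K = P̄·Hᵀ·S⁻¹ = [-1/10; 89/520; -23/130]
x' = x̄ + K·y = [-41/10, 4169/520, 1787/130]
P' = (I − K·H)·P̄ = [88/5 9/5 -122/5; 9/5 4299/260 877/65; -122/5 877/65 3279/65]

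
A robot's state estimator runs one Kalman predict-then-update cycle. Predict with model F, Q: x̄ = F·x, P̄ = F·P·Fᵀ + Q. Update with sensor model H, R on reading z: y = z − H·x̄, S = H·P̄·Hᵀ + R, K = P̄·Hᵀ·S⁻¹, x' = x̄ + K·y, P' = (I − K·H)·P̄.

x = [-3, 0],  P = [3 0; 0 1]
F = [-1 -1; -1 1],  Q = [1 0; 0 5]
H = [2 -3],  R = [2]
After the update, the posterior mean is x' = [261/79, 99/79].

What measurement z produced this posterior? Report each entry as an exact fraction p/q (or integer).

x̄ = F·x = [3, 3]
P̄ = F·P·Fᵀ + Q = [5 2; 2 9]
S = H·P̄·Hᵀ + R = [79]
K = P̄·Hᵀ·S⁻¹ = [4/79; -23/79]
x' − x̄ = [24/79, -138/79] = K·y
y = (KᵀK)⁻¹·Kᵀ·(x' − x̄) = [6]
z = y + H·x̄ = [6] + [-3] = [3]

z = [3]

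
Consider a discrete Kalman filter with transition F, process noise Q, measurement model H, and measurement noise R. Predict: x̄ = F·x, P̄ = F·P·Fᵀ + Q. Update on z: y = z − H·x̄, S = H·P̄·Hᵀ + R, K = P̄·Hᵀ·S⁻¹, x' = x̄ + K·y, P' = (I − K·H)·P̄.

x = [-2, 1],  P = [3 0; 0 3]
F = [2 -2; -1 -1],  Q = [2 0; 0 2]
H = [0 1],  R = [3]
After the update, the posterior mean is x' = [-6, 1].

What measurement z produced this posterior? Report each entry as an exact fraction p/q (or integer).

x̄ = F·x = [-6, 1]
P̄ = F·P·Fᵀ + Q = [26 0; 0 8]
S = H·P̄·Hᵀ + R = [11]
K = P̄·Hᵀ·S⁻¹ = [0; 8/11]
x' − x̄ = [0, 0] = K·y
y = (KᵀK)⁻¹·Kᵀ·(x' − x̄) = [0]
z = y + H·x̄ = [0] + [1] = [1]

z = [1]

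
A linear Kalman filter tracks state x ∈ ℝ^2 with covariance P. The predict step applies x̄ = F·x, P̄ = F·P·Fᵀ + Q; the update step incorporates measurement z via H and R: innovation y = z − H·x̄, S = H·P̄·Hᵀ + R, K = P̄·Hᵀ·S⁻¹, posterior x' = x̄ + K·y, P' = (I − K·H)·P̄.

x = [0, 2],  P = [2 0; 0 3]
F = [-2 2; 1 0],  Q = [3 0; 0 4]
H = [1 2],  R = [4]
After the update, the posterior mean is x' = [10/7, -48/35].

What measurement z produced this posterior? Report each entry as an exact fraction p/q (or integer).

z = [-2]

x̄ = F·x = [4, 0]
P̄ = F·P·Fᵀ + Q = [23 -4; -4 6]
S = H·P̄·Hᵀ + R = [35]
K = P̄·Hᵀ·S⁻¹ = [3/7; 8/35]
x' − x̄ = [-18/7, -48/35] = K·y
y = (KᵀK)⁻¹·Kᵀ·(x' − x̄) = [-6]
z = y + H·x̄ = [-6] + [4] = [-2]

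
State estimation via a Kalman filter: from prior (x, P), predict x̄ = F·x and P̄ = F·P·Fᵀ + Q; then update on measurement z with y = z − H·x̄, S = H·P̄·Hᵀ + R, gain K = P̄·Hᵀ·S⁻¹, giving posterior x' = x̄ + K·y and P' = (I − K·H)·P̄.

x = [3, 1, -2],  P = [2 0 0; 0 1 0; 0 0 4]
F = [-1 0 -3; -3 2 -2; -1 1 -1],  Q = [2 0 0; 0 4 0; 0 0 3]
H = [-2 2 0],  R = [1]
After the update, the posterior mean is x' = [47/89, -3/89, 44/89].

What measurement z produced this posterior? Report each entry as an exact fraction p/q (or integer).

x̄ = F·x = [3, -3, 0]
P̄ = F·P·Fᵀ + Q = [40 30 14; 30 42 16; 14 16 10]
S = H·P̄·Hᵀ + R = [89]
K = P̄·Hᵀ·S⁻¹ = [-20/89; 24/89; 4/89]
x' − x̄ = [-220/89, 264/89, 44/89] = K·y
y = (KᵀK)⁻¹·Kᵀ·(x' − x̄) = [11]
z = y + H·x̄ = [11] + [-12] = [-1]

z = [-1]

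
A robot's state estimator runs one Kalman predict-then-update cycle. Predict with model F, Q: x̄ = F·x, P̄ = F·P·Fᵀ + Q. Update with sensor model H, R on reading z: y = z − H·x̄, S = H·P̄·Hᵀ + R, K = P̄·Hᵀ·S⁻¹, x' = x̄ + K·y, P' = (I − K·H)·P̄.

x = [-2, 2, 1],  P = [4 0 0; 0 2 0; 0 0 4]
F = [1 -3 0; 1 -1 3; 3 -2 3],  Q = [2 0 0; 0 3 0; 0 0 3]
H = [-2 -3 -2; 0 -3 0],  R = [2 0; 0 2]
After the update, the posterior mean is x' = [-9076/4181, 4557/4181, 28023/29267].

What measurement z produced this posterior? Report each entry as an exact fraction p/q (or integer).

x̄ = F·x = [-8, -1, -7]
P̄ = F·P·Fᵀ + Q = [24 10 24; 10 45 52; 24 52 83]
S = H·P̄·Hᵀ + R = [1771 777; 777 407]
K = P̄·Hᵀ·S⁻¹ = [-27/113 1599/4181; -1/226 -2703/8362; -397/1582 801/8362]
x' − x̄ = [24372/4181, 8738/4181, 232892/29267] = K·y
y = (KᵀK)⁻¹·Kᵀ·(x' − x̄) = [-34, -6]
z = y + H·x̄ = [-34, -6] + [33, 3] = [-1, -3]

z = [-1, -3]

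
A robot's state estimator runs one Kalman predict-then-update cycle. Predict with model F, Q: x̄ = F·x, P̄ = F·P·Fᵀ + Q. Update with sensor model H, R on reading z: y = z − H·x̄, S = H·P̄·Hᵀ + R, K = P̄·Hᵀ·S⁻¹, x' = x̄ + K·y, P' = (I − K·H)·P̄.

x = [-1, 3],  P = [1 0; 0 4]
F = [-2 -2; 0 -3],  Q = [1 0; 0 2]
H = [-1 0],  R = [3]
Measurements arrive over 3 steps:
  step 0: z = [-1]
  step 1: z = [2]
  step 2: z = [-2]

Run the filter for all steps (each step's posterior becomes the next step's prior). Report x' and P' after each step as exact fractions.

step 0: x̄ = F·x = [-4, -9]
step 0: P̄ = F·P·Fᵀ + Q = [21 24; 24 38]
step 0: y = z − H·x̄ = [-5]
step 0: S = H·P̄·Hᵀ + R = [24]
step 0: K = P̄·Hᵀ·S⁻¹ = [-7/8; -1]
step 0: x' = x̄ + K·y = [3/8, -4]
step 0: P' = (I − K·H)·P̄ = [21/8 3; 3 14]
step 1: x̄ = F·x = [29/4, 12]
step 1: P̄ = F·P·Fᵀ + Q = [183/2 102; 102 128]
step 1: y = z − H·x̄ = [37/4]
step 1: S = H·P̄·Hᵀ + R = [189/2]
step 1: K = P̄·Hᵀ·S⁻¹ = [-61/63; -68/63]
step 1: x' = x̄ + K·y = [-215/126, 127/63]
step 1: P' = (I − K·H)·P̄ = [61/21 68/21; 68/21 376/21]
step 2: x̄ = F·x = [-13/21, -127/21]
step 2: P̄ = F·P·Fᵀ + Q = [771/7 888/7; 888/7 1142/7]
step 2: y = z − H·x̄ = [-55/21]
step 2: S = H·P̄·Hᵀ + R = [792/7]
step 2: K = P̄·Hᵀ·S⁻¹ = [-257/264; -37/33]
step 2: x' = x̄ + K·y = [139/72, -28/9]
step 2: P' = (I − K·H)·P̄ = [257/88 37/11; 37/11 230/11]

step 0: x' = [3/8, -4], P' = [21/8 3; 3 14]
step 1: x' = [-215/126, 127/63], P' = [61/21 68/21; 68/21 376/21]
step 2: x' = [139/72, -28/9], P' = [257/88 37/11; 37/11 230/11]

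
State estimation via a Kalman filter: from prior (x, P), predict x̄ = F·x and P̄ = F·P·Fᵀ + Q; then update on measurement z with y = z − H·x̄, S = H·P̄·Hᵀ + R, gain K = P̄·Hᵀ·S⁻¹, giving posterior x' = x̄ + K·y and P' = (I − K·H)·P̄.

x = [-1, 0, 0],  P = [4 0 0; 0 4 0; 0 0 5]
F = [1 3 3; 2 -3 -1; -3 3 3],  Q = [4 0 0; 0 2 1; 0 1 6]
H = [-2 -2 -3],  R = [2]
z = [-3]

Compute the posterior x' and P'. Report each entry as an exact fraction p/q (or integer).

x' = [-1, -2, 3]
P' = [26032/1297 1039/1297 -17848/1297; 1039/1297 40423/1297 -27768/1297; -17848/1297 -27768/1297 30650/1297]

x̄ = F·x = [-1, -2, 3]
P̄ = F·P·Fᵀ + Q = [89 -43 69; -43 59 -74; 69 -74 123]
y = z − H·x̄ = [0]
S = H·P̄·Hᵀ + R = [1297]
K = P̄·Hᵀ·S⁻¹ = [-299/1297; 190/1297; -359/1297]
x' = x̄ + K·y = [-1, -2, 3]
P' = (I − K·H)·P̄ = [26032/1297 1039/1297 -17848/1297; 1039/1297 40423/1297 -27768/1297; -17848/1297 -27768/1297 30650/1297]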